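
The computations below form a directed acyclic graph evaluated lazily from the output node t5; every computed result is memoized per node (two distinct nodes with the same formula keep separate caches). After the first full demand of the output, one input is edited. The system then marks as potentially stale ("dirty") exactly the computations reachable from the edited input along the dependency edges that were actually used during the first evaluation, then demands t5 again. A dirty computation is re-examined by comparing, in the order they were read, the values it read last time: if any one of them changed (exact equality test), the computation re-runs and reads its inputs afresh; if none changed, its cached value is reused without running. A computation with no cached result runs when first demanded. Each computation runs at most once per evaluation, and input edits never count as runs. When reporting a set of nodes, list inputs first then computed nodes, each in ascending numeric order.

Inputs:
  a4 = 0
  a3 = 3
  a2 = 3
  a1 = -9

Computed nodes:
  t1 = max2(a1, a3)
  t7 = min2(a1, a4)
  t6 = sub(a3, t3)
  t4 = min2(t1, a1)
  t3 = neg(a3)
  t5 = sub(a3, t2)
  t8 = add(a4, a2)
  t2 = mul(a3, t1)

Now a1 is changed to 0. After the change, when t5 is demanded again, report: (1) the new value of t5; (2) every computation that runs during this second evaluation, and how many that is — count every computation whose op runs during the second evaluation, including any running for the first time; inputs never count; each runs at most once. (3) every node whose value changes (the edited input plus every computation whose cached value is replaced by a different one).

Demanding t5 again yields -6.
1 computations run: t1.
The nodes whose values change: a1.
Note the absorption at t1: it re-runs yet its value is the same, leaving the output's value untouched.

First demand of the output computes:
  t1 = max2(-9, 3) = 3
  t2 = mul(3, 3) = 9
  t5 = sub(3, 9) = -6

After the edit, cleaning proceeds:
  t1: a read changed (a1 -9->0) — executes, giving 3 — identical to its old value.
  t2: dirty, but its reads are unchanged (a3 unchanged, t1 unchanged); cached 9 stands.
  t5: dirty, but its reads are unchanged (a3 unchanged, t2 unchanged); cached -6 stands.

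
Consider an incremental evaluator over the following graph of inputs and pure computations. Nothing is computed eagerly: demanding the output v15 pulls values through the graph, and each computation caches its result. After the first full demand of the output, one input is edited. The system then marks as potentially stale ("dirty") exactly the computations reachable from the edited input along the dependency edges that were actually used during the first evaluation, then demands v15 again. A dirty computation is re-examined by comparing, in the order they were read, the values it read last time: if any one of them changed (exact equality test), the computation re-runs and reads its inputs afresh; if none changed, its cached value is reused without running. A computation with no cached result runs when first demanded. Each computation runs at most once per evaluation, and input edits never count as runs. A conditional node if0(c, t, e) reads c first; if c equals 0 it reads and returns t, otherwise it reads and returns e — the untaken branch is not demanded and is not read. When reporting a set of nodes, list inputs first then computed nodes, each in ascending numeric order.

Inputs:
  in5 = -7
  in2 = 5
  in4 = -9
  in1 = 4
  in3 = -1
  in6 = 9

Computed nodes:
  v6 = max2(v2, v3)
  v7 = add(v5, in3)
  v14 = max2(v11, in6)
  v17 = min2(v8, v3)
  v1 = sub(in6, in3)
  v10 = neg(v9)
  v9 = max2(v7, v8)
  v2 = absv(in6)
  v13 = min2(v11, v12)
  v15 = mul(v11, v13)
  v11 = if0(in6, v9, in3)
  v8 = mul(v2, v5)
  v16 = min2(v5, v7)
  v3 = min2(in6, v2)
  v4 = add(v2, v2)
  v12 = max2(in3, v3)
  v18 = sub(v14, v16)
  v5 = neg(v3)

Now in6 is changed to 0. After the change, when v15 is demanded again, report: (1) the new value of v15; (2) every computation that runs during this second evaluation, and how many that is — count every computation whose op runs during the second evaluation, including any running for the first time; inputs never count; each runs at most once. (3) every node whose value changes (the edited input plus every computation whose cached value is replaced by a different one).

v15 now evaluates to 0.
Run set: v2, v3, v5, v7, v8, v9, v11, v12, v13, v15 (10 run).
Changed values: in6, v2, v3, v11, v12, v13, v15.
The important point: the flipped condition pulls in fresh nodes; v5, v7, v8, v9 run for the first time.

Initial pass — values computed on the first demand:
  v2 = absv(9) = 9
  v3 = min2(9, 9) = 9
  v11 = if0(in6=9 -> else branch in3) = -1
  v12 = max2(-1, 9) = 9
  v13 = min2(-1, 9) = -1
  v15 = mul(-1, -1) = 1

Second demand — change propagation:
  v2: re-runs because in6 9->0; new result 0.
  v3: re-runs because in6 9->0; v2 9->0; new result 0.
  v5: newly demanded (no cache) — executes and yields 0.
  v7: newly demanded (no cache) — executes and yields -1.
  v8: newly demanded (no cache) — executes and yields 0.
  v9: newly demanded (no cache) — executes and yields 0.
  v11: re-runs because in6 9->0; new result 0.
  v12: re-runs because v3 9->0; new result 0.
  v13: re-runs because v11 -1->0; v12 9->0; new result 0.
  v15: re-runs because v11 -1->0; v13 -1->0; new result 0.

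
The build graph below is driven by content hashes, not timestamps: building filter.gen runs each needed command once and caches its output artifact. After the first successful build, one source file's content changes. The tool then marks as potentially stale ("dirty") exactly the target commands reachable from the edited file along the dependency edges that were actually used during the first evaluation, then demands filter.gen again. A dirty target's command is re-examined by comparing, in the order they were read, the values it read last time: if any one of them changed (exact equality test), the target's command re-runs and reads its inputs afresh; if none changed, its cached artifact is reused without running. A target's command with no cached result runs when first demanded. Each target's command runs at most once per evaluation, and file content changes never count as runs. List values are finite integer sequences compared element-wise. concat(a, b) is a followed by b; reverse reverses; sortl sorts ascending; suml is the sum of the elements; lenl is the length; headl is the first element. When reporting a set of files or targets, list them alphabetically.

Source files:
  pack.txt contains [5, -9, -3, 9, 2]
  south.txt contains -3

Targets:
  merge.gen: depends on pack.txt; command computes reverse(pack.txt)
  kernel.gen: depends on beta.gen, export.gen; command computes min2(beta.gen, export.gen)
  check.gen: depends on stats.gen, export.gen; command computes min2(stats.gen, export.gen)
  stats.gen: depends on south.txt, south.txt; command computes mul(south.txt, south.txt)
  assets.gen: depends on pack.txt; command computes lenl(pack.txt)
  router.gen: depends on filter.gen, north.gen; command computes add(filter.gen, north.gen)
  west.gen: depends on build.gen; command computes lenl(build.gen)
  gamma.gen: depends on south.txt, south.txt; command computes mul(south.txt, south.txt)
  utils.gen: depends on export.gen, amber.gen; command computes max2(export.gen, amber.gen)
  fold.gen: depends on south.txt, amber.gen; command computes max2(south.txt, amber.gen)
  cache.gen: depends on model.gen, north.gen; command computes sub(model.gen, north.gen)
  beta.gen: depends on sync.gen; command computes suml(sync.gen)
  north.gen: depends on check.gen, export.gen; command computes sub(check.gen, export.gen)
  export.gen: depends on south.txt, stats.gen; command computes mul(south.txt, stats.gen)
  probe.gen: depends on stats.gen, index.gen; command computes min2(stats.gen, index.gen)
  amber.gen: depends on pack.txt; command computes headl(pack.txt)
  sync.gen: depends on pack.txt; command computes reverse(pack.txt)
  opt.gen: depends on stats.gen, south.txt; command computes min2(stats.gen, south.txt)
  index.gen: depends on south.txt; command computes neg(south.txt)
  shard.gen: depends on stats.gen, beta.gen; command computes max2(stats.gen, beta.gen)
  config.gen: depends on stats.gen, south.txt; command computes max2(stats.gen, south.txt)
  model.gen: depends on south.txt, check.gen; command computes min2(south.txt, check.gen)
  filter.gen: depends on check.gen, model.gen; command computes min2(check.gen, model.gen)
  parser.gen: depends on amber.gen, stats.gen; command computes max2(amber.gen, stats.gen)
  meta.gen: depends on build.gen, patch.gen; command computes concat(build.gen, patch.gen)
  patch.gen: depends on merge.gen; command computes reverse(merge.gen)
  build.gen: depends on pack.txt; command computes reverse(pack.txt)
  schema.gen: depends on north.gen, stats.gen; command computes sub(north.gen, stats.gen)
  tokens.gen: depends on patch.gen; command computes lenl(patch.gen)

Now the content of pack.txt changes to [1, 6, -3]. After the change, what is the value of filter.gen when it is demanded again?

filter.gen now evaluates to -27.
The important point: nothing the output needs ever reads pack.txt, so the edit is invisible to it.

Initial pass — values computed on the first demand:
  stats.gen = mul(-3, -3) = 9
  export.gen = mul(-3, 9) = -27
  check.gen = min2(9, -27) = -27
  model.gen = min2(-3, -27) = -27
  filter.gen = min2(-27, -27) = -27

Second demand — change propagation:
  no demanded computation ever read pack.txt, so the edit dirties nothing and nothing runs.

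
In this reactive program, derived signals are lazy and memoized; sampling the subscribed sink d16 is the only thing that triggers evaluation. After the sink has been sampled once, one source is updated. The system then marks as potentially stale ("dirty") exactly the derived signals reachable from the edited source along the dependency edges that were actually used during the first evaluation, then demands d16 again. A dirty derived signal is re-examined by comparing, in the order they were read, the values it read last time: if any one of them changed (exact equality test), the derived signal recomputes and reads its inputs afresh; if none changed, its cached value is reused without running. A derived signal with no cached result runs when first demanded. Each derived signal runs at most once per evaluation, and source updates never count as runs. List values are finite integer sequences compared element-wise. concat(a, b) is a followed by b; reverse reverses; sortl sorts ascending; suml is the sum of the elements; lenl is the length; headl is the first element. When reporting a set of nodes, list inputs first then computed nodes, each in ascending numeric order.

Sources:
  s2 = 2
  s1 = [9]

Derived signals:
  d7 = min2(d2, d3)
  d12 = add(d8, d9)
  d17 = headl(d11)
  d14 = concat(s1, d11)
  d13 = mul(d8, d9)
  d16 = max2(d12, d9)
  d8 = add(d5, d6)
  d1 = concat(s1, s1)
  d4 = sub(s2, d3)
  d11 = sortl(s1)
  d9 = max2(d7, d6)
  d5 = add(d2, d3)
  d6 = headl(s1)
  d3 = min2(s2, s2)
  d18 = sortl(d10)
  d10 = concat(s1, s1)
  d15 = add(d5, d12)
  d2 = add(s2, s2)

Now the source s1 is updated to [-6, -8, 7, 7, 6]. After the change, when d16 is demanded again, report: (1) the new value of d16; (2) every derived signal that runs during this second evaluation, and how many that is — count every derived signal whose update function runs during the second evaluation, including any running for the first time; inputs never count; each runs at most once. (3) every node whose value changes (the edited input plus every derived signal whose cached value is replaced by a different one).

First demand of the output computes:
  d2 = add(2, 2) = 4
  d3 = min2(2, 2) = 2
  d5 = add(4, 2) = 6
  d6 = headl([9]) = 9
  d7 = min2(4, 2) = 2
  d8 = add(6, 9) = 15
  d9 = max2(2, 9) = 9
  d12 = add(15, 9) = 24
  d16 = max2(24, 9) = 24

After the edit, cleaning proceeds:
  d6: a read changed (s1 [9]->[-6, -8, 7, 7, 6]) — executes, giving -6.
  d8: a read changed (d6 9->-6) — executes, giving 0.
  d9: a read changed (d6 9->-6) — executes, giving 2.
  d12: a read changed (d8 15->0; d9 9->2) — executes, giving 2.
  d16: a read changed (d12 24->2; d9 9->2) — executes, giving 2.

Demanding d16 again yields 2.
5 derived signals run: d6, d8, d9, d12, d16.
The nodes whose values change: s1, d6, d8, d9, d12, d16.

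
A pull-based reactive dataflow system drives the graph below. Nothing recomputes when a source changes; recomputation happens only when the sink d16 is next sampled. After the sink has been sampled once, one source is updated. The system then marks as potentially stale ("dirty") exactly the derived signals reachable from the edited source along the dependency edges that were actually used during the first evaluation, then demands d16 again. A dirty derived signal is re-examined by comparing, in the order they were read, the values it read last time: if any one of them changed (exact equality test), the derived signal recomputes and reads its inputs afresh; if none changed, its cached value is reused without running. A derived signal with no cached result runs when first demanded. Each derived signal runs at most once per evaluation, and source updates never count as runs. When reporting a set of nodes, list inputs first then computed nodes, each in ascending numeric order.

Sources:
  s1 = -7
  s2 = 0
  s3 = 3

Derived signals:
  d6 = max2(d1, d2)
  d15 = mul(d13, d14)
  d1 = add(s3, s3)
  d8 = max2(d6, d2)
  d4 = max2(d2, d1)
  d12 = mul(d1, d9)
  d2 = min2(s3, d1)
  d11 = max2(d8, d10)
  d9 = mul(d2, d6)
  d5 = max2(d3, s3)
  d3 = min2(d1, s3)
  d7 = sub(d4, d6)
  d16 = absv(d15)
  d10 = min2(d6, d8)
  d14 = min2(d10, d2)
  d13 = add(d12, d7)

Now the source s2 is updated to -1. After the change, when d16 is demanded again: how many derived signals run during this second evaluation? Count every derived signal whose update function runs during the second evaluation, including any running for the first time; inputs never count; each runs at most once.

First evaluation (everything demanded from the output):
  d1 = add(3, 3) = 6
  d2 = min2(3, 6) = 3
  d4 = max2(3, 6) = 6
  d6 = max2(6, 3) = 6
  d7 = sub(6, 6) = 0
  d8 = max2(6, 3) = 6
  d9 = mul(3, 6) = 18
  d10 = min2(6, 6) = 6
  d12 = mul(6, 18) = 108
  d13 = add(108, 0) = 108
  d14 = min2(6, 3) = 3
  d15 = mul(108, 3) = 324
  d16 = absv(324) = 324

Propagation after the edit:
  s2 feeds no computation that the output demands — nothing is marked dirty and nothing runs.

Key observation: s2 is never demanded by the output, so the edit triggers no recomputation at all.

Derived signals that run: none — 0 in total.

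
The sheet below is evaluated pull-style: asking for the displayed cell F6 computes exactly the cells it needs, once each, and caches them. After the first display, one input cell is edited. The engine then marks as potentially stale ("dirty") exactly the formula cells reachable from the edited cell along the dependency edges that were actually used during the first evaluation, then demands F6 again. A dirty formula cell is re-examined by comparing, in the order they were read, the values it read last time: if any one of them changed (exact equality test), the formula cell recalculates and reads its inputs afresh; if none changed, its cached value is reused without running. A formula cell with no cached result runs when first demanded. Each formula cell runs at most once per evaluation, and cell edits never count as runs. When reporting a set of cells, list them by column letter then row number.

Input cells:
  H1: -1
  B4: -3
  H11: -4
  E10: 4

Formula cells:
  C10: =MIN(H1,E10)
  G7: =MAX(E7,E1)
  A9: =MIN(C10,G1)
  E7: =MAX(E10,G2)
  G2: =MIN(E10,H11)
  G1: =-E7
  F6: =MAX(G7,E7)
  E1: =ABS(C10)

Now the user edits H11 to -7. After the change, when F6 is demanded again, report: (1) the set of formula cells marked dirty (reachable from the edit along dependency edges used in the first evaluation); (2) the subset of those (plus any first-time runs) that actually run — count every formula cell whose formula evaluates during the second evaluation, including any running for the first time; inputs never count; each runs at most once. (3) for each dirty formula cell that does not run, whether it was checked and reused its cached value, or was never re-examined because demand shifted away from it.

First demand of the output computes:
  C10 = MIN(-1, 4) = -1
  E1 = ABS(-1) = 1
  G2 = MIN(4, -4) = -4
  E7 = MAX(4, -4) = 4
  G7 = MAX(4, 1) = 4
  F6 = MAX(4, 4) = 4

After the edit, cleaning proceeds:
  G2: a read changed (H11 -4->-7) — executes, giving -7.
  E7: a read changed (G2 -4->-7) — executes, giving 4 — identical to its old value.
  G7: dirty, but its reads are unchanged (E7 unchanged, E1 unchanged); cached 4 stands.
  F6: dirty, but its reads are unchanged (G7 unchanged, E7 unchanged); cached 4 stands.

Note the absorption at E7: it re-runs yet its value is the same, leaving the output's value untouched.

The edit dirties: E7, F6, G2, G7.
2 formula cells run: E7, G2.
Cache hits after checking: F6, G7.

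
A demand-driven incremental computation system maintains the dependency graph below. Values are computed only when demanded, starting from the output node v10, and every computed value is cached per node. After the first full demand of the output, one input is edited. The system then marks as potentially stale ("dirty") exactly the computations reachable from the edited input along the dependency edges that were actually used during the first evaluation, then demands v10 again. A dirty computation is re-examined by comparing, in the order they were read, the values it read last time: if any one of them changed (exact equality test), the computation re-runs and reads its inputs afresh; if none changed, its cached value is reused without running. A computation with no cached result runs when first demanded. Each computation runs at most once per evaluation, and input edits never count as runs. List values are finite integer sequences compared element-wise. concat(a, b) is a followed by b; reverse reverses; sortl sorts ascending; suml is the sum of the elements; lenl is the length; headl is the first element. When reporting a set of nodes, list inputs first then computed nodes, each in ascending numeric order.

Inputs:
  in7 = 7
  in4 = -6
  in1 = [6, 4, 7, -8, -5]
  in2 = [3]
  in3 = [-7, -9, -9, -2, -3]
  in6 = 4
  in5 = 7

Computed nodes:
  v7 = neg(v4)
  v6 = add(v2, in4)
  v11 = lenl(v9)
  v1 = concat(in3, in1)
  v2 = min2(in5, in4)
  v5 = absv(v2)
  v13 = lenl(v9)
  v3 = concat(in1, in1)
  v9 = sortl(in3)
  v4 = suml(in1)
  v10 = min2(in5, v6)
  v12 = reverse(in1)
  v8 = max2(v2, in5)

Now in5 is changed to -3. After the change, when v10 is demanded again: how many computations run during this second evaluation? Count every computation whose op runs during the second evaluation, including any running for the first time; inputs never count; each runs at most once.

First evaluation (everything demanded from the output):
  v2 = min2(7, -6) = -6
  v6 = add(-6, -6) = -12
  v10 = min2(7, -12) = -12

Propagation after the edit:
  v2: runs — in5 7->-3; result -6 (same value as before).
  v6: checked — values it read are unchanged (v2 unchanged, in4 unchanged); reused cached -12 without running.
  v10: runs — in5 7->-3; result -12 (same value as before).

Key observation: the cutoff stops propagation at v6 — its inputs' values are unchanged, so it reuses its cache.

Computations that run: v2, v10 — 2 in total.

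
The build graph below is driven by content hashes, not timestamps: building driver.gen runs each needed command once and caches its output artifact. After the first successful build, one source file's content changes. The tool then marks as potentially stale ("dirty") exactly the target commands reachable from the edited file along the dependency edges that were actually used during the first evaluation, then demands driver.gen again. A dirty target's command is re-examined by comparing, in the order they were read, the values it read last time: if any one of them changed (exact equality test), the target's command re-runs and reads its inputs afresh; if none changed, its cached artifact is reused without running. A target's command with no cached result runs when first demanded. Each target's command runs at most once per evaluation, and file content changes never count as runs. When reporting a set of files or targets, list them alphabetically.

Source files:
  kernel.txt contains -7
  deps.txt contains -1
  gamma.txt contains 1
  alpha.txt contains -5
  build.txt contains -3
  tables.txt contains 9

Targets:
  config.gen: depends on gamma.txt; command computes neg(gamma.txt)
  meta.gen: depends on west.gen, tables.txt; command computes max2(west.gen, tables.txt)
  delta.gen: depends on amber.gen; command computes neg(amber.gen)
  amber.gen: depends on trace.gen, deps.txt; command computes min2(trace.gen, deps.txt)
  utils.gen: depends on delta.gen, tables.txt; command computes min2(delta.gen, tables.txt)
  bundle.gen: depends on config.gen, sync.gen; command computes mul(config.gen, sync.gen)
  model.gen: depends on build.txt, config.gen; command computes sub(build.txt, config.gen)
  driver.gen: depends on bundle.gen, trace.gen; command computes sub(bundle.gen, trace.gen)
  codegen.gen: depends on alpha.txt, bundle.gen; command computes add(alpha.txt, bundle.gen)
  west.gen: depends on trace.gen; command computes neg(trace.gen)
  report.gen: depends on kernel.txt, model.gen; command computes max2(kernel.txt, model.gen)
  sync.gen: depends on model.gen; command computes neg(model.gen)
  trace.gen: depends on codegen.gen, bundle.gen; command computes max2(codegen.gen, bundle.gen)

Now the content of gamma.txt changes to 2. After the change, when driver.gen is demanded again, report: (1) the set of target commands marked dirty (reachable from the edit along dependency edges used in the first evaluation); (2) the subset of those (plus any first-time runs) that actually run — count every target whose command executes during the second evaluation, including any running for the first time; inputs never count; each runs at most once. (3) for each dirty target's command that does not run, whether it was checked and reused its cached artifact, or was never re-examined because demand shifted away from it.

Initial pass — values computed on the first demand:
  config.gen = neg(1) = -1
  model.gen = sub(-3, -1) = -2
  sync.gen = neg(-2) = 2
  bundle.gen = mul(-1, 2) = -2
  codegen.gen = add(-5, -2) = -7
  trace.gen = max2(-7, -2) = -2
  driver.gen = sub(-2, -2) = 0

Second demand — change propagation:
  config.gen: re-runs because gamma.txt 1->2; new result -2.
  model.gen: re-runs because config.gen -1->-2; new result -1.
  sync.gen: re-runs because model.gen -2->-1; new result 1.
  bundle.gen: re-runs because config.gen -1->-2; sync.gen 2->1; new result -2 (unchanged).
  codegen.gen: re-examined; everything it read last time is the same (alpha.txt unchanged, bundle.gen unchanged) — cache -7 kept, no run.
  trace.gen: re-examined; everything it read last time is the same (codegen.gen unchanged, bundle.gen unchanged) — cache -2 kept, no run.
  driver.gen: re-examined; everything it read last time is the same (bundle.gen unchanged, trace.gen unchanged) — cache 0 kept, no run.

The important point: bundle.gen recomputes to an identical value, and the output ends up unchanged.

Dirty set: bundle.gen, codegen.gen, config.gen, driver.gen, model.gen, sync.gen, trace.gen.
Run set: bundle.gen, config.gen, model.gen, sync.gen (4 run).
Re-examined without running (cache reused): codegen.gen, driver.gen, trace.gen.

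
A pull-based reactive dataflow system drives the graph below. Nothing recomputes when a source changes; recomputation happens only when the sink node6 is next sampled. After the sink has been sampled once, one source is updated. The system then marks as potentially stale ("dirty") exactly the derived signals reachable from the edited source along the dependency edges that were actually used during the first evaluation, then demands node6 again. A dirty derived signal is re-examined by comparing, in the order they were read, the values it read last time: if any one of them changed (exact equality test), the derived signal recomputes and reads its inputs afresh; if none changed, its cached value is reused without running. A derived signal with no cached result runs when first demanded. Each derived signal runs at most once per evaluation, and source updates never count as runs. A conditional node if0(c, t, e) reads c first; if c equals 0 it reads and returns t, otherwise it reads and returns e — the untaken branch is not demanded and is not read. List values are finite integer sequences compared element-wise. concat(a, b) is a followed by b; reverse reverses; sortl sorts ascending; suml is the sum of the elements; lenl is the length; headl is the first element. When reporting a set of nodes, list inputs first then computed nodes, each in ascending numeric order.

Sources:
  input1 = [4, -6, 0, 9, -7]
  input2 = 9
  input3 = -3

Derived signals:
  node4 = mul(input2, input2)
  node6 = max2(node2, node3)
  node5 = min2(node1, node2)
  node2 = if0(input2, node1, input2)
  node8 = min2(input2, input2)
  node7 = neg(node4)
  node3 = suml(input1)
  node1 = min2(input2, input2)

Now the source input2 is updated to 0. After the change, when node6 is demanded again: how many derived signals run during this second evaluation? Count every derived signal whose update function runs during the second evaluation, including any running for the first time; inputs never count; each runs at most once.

Derived signals that run: node1, node2, node6 — 3 in total.
Key observation: a condition flipped, so demand reaches new nodes — node1 runs for the first time.

First evaluation (everything demanded from the output):
  node2 = if0(input2=9 -> else branch input2) = 9
  node3 = suml([4, -6, 0, 9, -7]) = 0
  node6 = max2(9, 0) = 9

Propagation after the edit:
  node1: demanded for the first time — runs, produces 0.
  node2: runs — input2 9->0; input2 9->0; result 0.
  node6: runs — node2 9->0; result 0.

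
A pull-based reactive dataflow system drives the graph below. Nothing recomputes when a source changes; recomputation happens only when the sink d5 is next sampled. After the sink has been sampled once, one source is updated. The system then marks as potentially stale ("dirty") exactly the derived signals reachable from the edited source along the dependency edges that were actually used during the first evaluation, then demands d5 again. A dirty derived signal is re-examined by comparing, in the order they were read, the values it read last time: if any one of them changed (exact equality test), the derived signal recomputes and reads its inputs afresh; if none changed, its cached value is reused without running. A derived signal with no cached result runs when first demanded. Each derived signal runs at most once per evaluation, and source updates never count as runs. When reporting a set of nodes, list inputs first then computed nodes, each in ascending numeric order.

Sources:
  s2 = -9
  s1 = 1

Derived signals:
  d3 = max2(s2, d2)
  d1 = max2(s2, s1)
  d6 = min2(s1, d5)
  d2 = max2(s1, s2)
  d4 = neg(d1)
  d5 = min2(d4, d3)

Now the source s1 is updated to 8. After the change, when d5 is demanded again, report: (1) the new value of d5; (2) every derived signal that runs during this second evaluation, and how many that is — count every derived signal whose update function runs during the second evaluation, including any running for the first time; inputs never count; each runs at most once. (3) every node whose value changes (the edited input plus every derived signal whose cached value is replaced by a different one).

New value of d5: -8.
Derived signals that run: d1, d2, d3, d4, d5 — 5 in total.
Values that change: s1, d1, d2, d3, d4, d5.

First evaluation (everything demanded from the output):
  d1 = max2(-9, 1) = 1
  d2 = max2(1, -9) = 1
  d3 = max2(-9, 1) = 1
  d4 = neg(1) = -1
  d5 = min2(-1, 1) = -1

Propagation after the edit:
  d1: runs — s1 1->8; result 8.
  d2: runs — s1 1->8; result 8.
  d3: runs — d2 1->8; result 8.
  d4: runs — d1 1->8; result -8.
  d5: runs — d4 -1->-8; d3 1->8; result -8.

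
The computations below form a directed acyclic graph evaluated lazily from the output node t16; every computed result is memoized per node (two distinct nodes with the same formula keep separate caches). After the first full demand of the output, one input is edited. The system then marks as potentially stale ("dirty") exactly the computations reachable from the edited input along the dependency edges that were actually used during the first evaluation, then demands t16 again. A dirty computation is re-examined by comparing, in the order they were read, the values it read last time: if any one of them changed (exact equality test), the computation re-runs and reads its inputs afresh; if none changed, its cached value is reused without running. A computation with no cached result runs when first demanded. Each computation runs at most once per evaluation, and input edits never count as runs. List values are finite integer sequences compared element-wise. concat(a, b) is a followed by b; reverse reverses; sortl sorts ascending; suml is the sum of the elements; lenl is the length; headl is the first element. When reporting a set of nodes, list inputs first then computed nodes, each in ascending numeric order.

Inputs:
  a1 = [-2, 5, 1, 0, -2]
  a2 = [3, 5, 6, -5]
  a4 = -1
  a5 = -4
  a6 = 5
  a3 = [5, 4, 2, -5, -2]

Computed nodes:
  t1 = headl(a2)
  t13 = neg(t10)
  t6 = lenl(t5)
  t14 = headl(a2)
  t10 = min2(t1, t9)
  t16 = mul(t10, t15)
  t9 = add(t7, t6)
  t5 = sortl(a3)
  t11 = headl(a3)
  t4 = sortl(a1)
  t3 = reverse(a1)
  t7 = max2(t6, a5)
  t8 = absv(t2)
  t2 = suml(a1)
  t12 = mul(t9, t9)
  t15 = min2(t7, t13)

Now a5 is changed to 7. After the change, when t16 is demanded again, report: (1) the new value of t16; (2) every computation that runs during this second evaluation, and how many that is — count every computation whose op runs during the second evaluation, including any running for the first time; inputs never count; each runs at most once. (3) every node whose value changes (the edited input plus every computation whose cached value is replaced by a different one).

Demanding t16 again yields -9.
4 computations run: t7, t9, t10, t15.
The nodes whose values change: a5, t7, t9.
Note where the cutoff bites: t13 is checked, finds nothing changed, and keeps its cache.

First demand of the output computes:
  t1 = headl([3, 5, 6, -5]) = 3
  t5 = sortl([5, 4, 2, -5, -2]) = [-5, -2, 2, 4, 5]
  t6 = lenl([-5, -2, 2, 4, 5]) = 5
  t7 = max2(5, -4) = 5
  t9 = add(5, 5) = 10
  t10 = min2(3, 10) = 3
  t13 = neg(3) = -3
  t15 = min2(5, -3) = -3
  t16 = mul(3, -3) = -9

After the edit, cleaning proceeds:
  t7: a read changed (a5 -4->7) — executes, giving 7.
  t9: a read changed (t7 5->7) — executes, giving 12.
  t10: a read changed (t9 10->12) — executes, giving 3 — identical to its old value.
  t13: dirty, but its reads are unchanged (t10 unchanged); cached -3 stands.
  t15: a read changed (t7 5->7) — executes, giving -3 — identical to its old value.
  t16: dirty, but its reads are unchanged (t10 unchanged, t15 unchanged); cached -9 stands.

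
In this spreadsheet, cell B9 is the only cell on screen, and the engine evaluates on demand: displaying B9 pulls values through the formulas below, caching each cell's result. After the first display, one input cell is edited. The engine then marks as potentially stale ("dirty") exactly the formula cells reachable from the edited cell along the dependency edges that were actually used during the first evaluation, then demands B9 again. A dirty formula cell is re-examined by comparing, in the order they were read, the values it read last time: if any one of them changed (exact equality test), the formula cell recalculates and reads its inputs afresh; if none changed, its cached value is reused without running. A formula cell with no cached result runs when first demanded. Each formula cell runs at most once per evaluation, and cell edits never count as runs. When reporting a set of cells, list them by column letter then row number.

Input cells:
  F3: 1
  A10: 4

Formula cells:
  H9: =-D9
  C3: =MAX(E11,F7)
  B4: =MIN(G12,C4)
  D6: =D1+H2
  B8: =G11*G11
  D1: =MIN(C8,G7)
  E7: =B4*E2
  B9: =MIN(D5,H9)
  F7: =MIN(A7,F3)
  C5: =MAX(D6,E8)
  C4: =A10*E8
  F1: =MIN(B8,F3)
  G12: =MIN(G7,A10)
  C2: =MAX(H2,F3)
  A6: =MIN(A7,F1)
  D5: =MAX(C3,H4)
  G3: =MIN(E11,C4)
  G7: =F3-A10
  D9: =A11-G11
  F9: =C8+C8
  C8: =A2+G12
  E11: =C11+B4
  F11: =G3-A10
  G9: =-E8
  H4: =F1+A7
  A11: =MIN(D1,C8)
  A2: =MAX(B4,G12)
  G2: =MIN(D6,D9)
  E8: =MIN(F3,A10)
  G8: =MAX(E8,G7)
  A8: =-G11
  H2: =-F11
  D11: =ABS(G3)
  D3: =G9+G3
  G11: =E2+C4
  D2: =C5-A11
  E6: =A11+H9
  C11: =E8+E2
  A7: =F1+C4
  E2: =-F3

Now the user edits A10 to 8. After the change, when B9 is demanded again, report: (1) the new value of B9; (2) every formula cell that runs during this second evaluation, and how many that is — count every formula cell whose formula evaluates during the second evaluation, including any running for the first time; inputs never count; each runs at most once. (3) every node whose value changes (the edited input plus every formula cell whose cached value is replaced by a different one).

B9 now evaluates to 10.
Run set: A2, A7, A11, B4, B8, B9, C3, C4, C8, D1, D5, D9, E8, E11, F1, F7, G7, G11, G12, H4, H9 (21 run).
Changed values: A2, A7, A10, A11, B4, B8, B9, C4, C8, D1, D5, D9, E11, G7, G11, G12, H4, H9.
The important point: at C11 every value read last time is unchanged, so the dirty flag clears without a run.

Initial pass — values computed on the first demand:
  E2 = -(1) = -1
  E8 = MIN(1, 4) = 1
  C4 = 4 * 1 = 4
  C11 = 1 + -1 = 0
  G7 = 1 - 4 = -3
  G11 = -1 + 4 = 3
  B8 = 3 * 3 = 9
  F1 = MIN(9, 1) = 1
  A7 = 1 + 4 = 5
  F7 = MIN(5, 1) = 1
  G12 = MIN(-3, 4) = -3
  B4 = MIN(-3, 4) = -3
  A2 = MAX(-3, -3) = -3
  C8 = -3 + -3 = -6
  D1 = MIN(-6, -3) = -6
  A11 = MIN(-6, -6) = -6
  D9 = -6 - 3 = -9
  E11 = 0 + -3 = -3
  C3 = MAX(-3, 1) = 1
  H4 = 1 + 5 = 6
  D5 = MAX(1, 6) = 6
  H9 = -(-9) = 9
  B9 = MIN(6, 9) = 6

Second demand — change propagation:
  E8: re-runs because A10 4->8; new result 1 (unchanged).
  C4: re-runs because A10 4->8; new result 8.
  C11: re-examined; everything it read last time is the same (E8 unchanged, E2 unchanged) — cache 0 kept, no run.
  G7: re-runs because A10 4->8; new result -7.
  G11: re-runs because C4 4->8; new result 7.
  B8: re-runs because G11 3->7; G11 3->7; new result 49.
  F1: re-runs because B8 9->49; new result 1 (unchanged).
  A7: re-runs because C4 4->8; new result 9.
  F7: re-runs because A7 5->9; new result 1 (unchanged).
  G12: re-runs because G7 -3->-7; A10 4->8; new result -7.
  B4: re-runs because G12 -3->-7; C4 4->8; new result -7.
  A2: re-runs because B4 -3->-7; G12 -3->-7; new result -7.
  C8: re-runs because A2 -3->-7; G12 -3->-7; new result -14.
  D1: re-runs because C8 -6->-14; G7 -3->-7; new result -14.
  A11: re-runs because D1 -6->-14; C8 -6->-14; new result -14.
  D9: re-runs because A11 -6->-14; G11 3->7; new result -21.
  E11: re-runs because B4 -3->-7; new result -7.
  C3: re-runs because E11 -3->-7; new result 1 (unchanged).
  H4: re-runs because A7 5->9; new result 10.
  D5: re-runs because H4 6->10; new result 10.
  H9: re-runs because D9 -9->-21; new result 21.
  B9: re-runs because D5 6->10; H9 9->21; new result 10.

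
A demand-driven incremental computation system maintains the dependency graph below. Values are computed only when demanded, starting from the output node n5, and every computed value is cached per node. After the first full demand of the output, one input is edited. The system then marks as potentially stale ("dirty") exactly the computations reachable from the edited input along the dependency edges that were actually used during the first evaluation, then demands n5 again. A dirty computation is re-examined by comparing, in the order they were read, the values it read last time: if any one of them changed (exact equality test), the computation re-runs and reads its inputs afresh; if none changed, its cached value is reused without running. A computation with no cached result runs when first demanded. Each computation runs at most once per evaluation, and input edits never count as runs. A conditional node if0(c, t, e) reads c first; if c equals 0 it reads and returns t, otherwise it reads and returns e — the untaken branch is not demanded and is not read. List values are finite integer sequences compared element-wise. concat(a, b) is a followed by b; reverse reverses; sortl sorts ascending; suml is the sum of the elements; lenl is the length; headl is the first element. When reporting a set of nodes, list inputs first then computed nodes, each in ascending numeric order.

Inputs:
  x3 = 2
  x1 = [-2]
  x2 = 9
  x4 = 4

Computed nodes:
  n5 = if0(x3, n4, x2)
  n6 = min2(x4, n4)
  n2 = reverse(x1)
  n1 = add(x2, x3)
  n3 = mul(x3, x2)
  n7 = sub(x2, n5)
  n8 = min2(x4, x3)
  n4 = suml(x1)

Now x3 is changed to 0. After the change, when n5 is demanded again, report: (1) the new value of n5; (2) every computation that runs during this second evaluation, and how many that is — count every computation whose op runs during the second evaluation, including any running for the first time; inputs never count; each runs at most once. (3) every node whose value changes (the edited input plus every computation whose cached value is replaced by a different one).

First evaluation (everything demanded from the output):
  n5 = if0(x3=2 -> else branch x2) = 9

Propagation after the edit:
  n4: demanded for the first time — runs, produces -2.
  n5: runs — x3 2->0; result -2.

Key observation: a condition flipped, so demand reaches new nodes — n4 runs for the first time.

New value of n5: -2.
Computations that run: n4, n5 — 2 in total.
Values that change: x3, n5.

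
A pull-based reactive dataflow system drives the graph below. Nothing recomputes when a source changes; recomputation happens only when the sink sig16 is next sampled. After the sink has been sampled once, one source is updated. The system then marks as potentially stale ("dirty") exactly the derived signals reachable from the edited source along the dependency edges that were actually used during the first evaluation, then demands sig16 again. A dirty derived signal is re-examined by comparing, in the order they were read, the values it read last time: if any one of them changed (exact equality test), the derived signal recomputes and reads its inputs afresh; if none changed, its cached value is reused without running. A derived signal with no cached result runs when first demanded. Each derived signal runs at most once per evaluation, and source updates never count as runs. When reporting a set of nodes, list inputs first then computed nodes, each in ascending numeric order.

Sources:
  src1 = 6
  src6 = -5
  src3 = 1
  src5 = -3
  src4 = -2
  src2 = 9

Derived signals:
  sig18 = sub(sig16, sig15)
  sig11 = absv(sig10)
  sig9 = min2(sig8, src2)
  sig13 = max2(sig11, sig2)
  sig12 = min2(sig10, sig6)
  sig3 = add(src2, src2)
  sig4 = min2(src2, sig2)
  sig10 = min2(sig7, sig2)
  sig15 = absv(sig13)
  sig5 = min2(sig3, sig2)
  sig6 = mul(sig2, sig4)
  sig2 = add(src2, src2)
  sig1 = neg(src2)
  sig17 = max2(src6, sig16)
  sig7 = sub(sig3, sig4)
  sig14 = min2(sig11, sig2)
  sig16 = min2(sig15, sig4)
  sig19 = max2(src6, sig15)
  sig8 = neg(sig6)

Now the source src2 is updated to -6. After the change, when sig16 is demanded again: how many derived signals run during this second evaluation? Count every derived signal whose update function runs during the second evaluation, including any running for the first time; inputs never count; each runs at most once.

First evaluation (everything demanded from the output):
  sig2 = add(9, 9) = 18
  sig3 = add(9, 9) = 18
  sig4 = min2(9, 18) = 9
  sig7 = sub(18, 9) = 9
  sig10 = min2(9, 18) = 9
  sig11 = absv(9) = 9
  sig13 = max2(9, 18) = 18
  sig15 = absv(18) = 18
  sig16 = min2(18, 9) = 9

Propagation after the edit:
  sig2: runs — src2 9->-6; src2 9->-6; result -12.
  sig3: runs — src2 9->-6; src2 9->-6; result -12.
  sig4: runs — src2 9->-6; sig2 18->-12; result -12.
  sig7: runs — sig3 18->-12; sig4 9->-12; result 0.
  sig10: runs — sig7 9->0; sig2 18->-12; result -12.
  sig11: runs — sig10 9->-12; result 12.
  sig13: runs — sig11 9->12; sig2 18->-12; result 12.
  sig15: runs — sig13 18->12; result 12.
  sig16: runs — sig15 18->12; sig4 9->-12; result -12.

Derived signals that run: sig2, sig3, sig4, sig7, sig10, sig11, sig13, sig15, sig16 — 9 in total.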